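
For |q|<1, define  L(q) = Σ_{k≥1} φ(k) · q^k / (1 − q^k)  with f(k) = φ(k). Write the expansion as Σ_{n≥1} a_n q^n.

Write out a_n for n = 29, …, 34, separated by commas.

[q^29] φ(29)=28,φ(1)=1 ⇒ 29
n=30: 30·1 15·2 10·3 6·5 5·6 3·10 2·15 1·30  φ→[8+8+4+2+4+2+1+1]=30
d|31:{1,31}  Σφ=1+30=31
n=32: 1·32 2·16 4·8 8·4 16·2 32·1  φ→[1+1+2+4+8+16]=32
q^33  k|33↦φ(k): 1:1 3:2 11:10 33:20  a_33=33
d|34:{34,17,2,1}  Σφ=16+16+1+1=34

29, 30, 31, 32, 33, 34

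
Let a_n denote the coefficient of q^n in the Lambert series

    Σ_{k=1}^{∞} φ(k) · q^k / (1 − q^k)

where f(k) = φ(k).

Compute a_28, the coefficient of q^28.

d|28:{28,14,7,4,2,1}  Σφ=12+6+6+2+1+1=28

a_28 = 28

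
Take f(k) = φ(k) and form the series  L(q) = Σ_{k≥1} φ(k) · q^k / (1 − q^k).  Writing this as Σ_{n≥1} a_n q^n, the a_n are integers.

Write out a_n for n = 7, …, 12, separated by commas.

n=7: 7·1 1·7  φ→[6+1]=7
n=8: 1·8 2·4 4·2 8·1  φ→[1+1+2+4]=8
n=9: 9·1 3·3 1·9  φ→[6+2+1]=9
d|10:{10,5,2,1}  Σφ=4+4+1+1=10
q^11  k|11↦φ(k): 1:1 11:10  a_11=11
d|12:{12,6,4,3,2,1}  Σφ=4+2+2+2+1+1=12

7, 8, 9, 10, 11, 12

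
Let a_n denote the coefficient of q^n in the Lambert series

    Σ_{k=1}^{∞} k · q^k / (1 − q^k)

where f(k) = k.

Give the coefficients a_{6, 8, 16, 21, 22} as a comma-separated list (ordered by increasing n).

d|6:{6,3,2,1}  Σf=6+3+2+1=12
q^8  k|8↦f(k): 1:1 2:2 4:4 8:8  a_8=15
q^16  k|16↦f(k): 16:16 8:8 4:4 2:2 1:1  a_16=31
n=21: 21·1 7·3 3·7 1·21  f→[21+7+3+1]=32
q^22  k|22↦f(k): 1:1 2:2 11:11 22:22  a_22=36

12, 15, 31, 32, 36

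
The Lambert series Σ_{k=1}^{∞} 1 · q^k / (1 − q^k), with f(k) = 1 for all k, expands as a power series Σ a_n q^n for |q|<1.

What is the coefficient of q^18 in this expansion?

q^18  k|18↦f(k): 1:1 2:1 3:1 6:1 9:1 18:1  a_18=6

a_18 = 6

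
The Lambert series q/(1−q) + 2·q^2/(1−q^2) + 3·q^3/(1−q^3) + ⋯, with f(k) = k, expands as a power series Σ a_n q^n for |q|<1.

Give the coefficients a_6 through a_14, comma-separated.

n=6: 6·1 3·2 2·3 1·6  f→[6+3+2+1]=12
[q^7] f(7)=7,f(1)=1 ⇒ 8
d|8:{1,2,4,8}  Σf=1+2+4+8=15
[q^9] f(9)=9,f(3)=3,f(1)=1 ⇒ 13
n=10: 1·10 2·5 5·2 10·1  f→[1+2+5+10]=18
[q^11] f(1)=1,f(11)=11 ⇒ 12
q^12  k|12↦f(k): 1:1 2:2 3:3 4:4 6:6 12:12  a_12=28
q^13  k|13↦f(k): 1:1 13:13  a_13=14
[q^14] f(1)=1,f(2)=2,f(7)=7,f(14)=14 ⇒ 24

12, 8, 15, 13, 18, 12, 28, 14, 24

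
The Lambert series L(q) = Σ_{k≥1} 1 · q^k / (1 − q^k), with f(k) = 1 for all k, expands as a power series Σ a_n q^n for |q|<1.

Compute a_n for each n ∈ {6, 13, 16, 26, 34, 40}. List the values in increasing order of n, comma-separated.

[q^6] f(6)=1,f(3)=1,f(2)=1,f(1)=1 ⇒ 4
[q^13] f(13)=1,f(1)=1 ⇒ 2
q^16  k|16↦f(k): 16:1 8:1 4:1 2:1 1:1  a_16=5
q^26  k|26↦f(k): 26:1 13:1 2:1 1:1  a_26=4
d|34:{34,17,2,1}  Σf=1+1+1+1=4
n=40: 40·1 20·2 10·4 8·5 5·8 4·10 2·20 1·40  f→[1+1+1+1+1+1+1+1]=8

4, 2, 5, 4, 4, 8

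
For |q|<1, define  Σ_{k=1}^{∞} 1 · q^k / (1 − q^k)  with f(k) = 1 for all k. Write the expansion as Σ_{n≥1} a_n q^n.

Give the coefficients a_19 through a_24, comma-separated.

d|19:{1,19}  Σf=1+1=2
q^20  k|20↦f(k): 20:1 10:1 5:1 4:1 2:1 1:1  a_20=6
q^21  k|21↦f(k): 21:1 7:1 3:1 1:1  a_21=4
[q^22] f(1)=1,f(2)=1,f(11)=1,f(22)=1 ⇒ 4
d|23:{23,1}  Σf=1+1=2
[q^24] f(1)=1,f(2)=1,f(3)=1,f(4)=1,f(6)=1,f(8)=1,f(12)=1,f(24)=1 ⇒ 8

2, 6, 4, 4, 2, 8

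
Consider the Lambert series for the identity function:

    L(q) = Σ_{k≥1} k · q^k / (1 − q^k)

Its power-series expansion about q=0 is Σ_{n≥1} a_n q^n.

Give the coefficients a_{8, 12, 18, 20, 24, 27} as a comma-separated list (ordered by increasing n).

n=8: 1·8 2·4 4·2 8·1  f→[1+2+4+8]=15
d|12:{1,2,3,4,6,12}  Σf=1+2+3+4+6+12=28
[q^18] f(18)=18,f(9)=9,f(6)=6,f(3)=3,f(2)=2,f(1)=1 ⇒ 39
q^20  k|20↦f(k): 1:1 2:2 4:4 5:5 10:10 20:20  a_20=42
[q^24] f(24)=24,f(12)=12,f(8)=8,f(6)=6,f(4)=4,f(3)=3,f(2)=2,f(1)=1 ⇒ 60
n=27: 1·27 3·9 9·3 27·1  f→[1+3+9+27]=40

15, 28, 39, 42, 60, 40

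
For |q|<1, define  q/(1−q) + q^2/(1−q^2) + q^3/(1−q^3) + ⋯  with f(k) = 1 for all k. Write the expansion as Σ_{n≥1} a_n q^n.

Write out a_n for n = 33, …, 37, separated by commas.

4, 4, 4, 9, 2

d|33:{33,11,3,1}  Σf=1+1+1+1=4
n=34: 34·1 17·2 2·17 1·34  f→[1+1+1+1]=4
d|35:{1,5,7,35}  Σf=1+1+1+1=4
n=36: 1·36 2·18 3·12 4·9 6·6 9·4 12·3 18·2 36·1  f→[1+1+1+1+1+1+1+1+1]=9
q^37  k|37↦f(k): 37:1 1:1  a_37=2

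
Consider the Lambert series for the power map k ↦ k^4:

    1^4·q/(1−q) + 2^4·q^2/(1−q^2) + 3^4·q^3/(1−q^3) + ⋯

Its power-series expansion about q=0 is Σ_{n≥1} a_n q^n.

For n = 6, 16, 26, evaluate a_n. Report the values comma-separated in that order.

1394, 69905, 485554

n=6: 6·1 3·2 2·3 1·6  f→[1296+81+16+1]=1394
d|16:{16,8,4,2,1}  Σf=65536+4096+256+16+1=69905
d|26:{26,13,2,1}  Σf=456976+28561+16+1=485554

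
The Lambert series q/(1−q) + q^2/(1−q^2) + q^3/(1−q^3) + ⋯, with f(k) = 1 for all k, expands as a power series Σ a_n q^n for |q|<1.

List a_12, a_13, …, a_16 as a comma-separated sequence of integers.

6, 2, 4, 4, 5

n=12: 1·12 2·6 3·4 4·3 6·2 12·1  f→[1+1+1+1+1+1]=6
n=13: 13·1 1·13  f→[1+1]=2
d|14:{1,2,7,14}  Σf=1+1+1+1=4
q^15  k|15↦f(k): 15:1 5:1 3:1 1:1  a_15=4
q^16  k|16↦f(k): 16:1 8:1 4:1 2:1 1:1  a_16=5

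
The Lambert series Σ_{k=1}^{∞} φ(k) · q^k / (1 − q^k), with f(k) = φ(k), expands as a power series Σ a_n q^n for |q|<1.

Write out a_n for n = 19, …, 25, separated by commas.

d|19:{1,19}  Σφ=1+18=19
q^20  k|20↦φ(k): 20:8 10:4 5:4 4:2 2:1 1:1  a_20=20
q^21  k|21↦φ(k): 1:1 3:2 7:6 21:12  a_21=21
d|22:{1,2,11,22}  Σφ=1+1+10+10=22
q^23  k|23↦φ(k): 23:22 1:1  a_23=23
d|24:{1,2,3,4,6,8,12,24}  Σφ=1+1+2+2+2+4+4+8=24
q^25  k|25↦φ(k): 1:1 5:4 25:20  a_25=25

19, 20, 21, 22, 23, 24, 25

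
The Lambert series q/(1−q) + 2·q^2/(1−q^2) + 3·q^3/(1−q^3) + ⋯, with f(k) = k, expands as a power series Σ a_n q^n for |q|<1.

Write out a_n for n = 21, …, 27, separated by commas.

q^21  k|21↦f(k): 21:21 7:7 3:3 1:1  a_21=32
q^22  k|22↦f(k): 1:1 2:2 11:11 22:22  a_22=36
n=23: 1·23 23·1  f→[1+23]=24
[q^24] f(1)=1,f(2)=2,f(3)=3,f(4)=4,f(6)=6,f(8)=8,f(12)=12,f(24)=24 ⇒ 60
[q^25] f(25)=25,f(5)=5,f(1)=1 ⇒ 31
[q^26] f(1)=1,f(2)=2,f(13)=13,f(26)=26 ⇒ 42
d|27:{1,3,9,27}  Σf=1+3+9+27=40

32, 36, 24, 60, 31, 42, 40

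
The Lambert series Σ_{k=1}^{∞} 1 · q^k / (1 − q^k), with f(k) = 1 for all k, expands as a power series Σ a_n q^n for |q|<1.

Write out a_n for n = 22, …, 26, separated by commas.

q^22  k|22↦f(k): 22:1 11:1 2:1 1:1  a_22=4
[q^23] f(1)=1,f(23)=1 ⇒ 2
[q^24] f(24)=1,f(12)=1,f(8)=1,f(6)=1,f(4)=1,f(3)=1,f(2)=1,f(1)=1 ⇒ 8
[q^25] f(25)=1,f(5)=1,f(1)=1 ⇒ 3
n=26: 1·26 2·13 13·2 26·1  f→[1+1+1+1]=4

4, 2, 8, 3, 4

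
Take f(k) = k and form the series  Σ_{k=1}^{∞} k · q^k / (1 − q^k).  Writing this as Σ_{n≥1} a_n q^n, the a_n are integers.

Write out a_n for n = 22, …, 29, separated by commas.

36, 24, 60, 31, 42, 40, 56, 30

n=22: 22·1 11·2 2·11 1·22  f→[22+11+2+1]=36
q^23  k|23↦f(k): 1:1 23:23  a_23=24
n=24: 1·24 2·12 3·8 4·6 6·4 8·3 12·2 24·1  f→[1+2+3+4+6+8+12+24]=60
d|25:{1,5,25}  Σf=1+5+25=31
n=26: 1·26 2·13 13·2 26·1  f→[1+2+13+26]=42
[q^27] f(27)=27,f(9)=9,f(3)=3,f(1)=1 ⇒ 40
q^28  k|28↦f(k): 28:28 14:14 7:7 4:4 2:2 1:1  a_28=56
d|29:{29,1}  Σf=29+1=30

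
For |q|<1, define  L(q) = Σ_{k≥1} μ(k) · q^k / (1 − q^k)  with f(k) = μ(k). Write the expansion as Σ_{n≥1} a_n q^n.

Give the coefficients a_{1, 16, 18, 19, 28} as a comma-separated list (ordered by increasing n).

1, 0, 0, 0, 0

n=1: 1·1  μ→[1]=1
q^16  k|16↦μ(k): 1:1 2:-1 4:0 8:0 16:0  a_16=0
n=18: 18·1 9·2 6·3 3·6 2·9 1·18  μ→[0+0+1+(-1)+(-1)+1]=0
[q^19] μ(19)=-1,μ(1)=1 ⇒ 0
d|28:{1,2,4,7,14,28}  Σμ=1+(-1)+0+(-1)+1+0=0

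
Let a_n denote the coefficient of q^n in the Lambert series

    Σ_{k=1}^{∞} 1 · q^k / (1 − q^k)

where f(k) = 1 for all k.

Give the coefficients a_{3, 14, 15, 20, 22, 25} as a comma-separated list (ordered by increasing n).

2, 4, 4, 6, 4, 3

d|3:{1,3}  Σf=1+1=2
n=14: 1·14 2·7 7·2 14·1  f→[1+1+1+1]=4
n=15: 1·15 3·5 5·3 15·1  f→[1+1+1+1]=4
n=20: 1·20 2·10 4·5 5·4 10·2 20·1  f→[1+1+1+1+1+1]=6
n=22: 22·1 11·2 2·11 1·22  f→[1+1+1+1]=4
q^25  k|25↦f(k): 25:1 5:1 1:1  a_25=3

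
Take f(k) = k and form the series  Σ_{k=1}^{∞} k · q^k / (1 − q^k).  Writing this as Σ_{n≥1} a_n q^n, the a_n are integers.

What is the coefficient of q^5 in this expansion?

a_5 = 6

q^5  k|5↦f(k): 5:5 1:1  a_5=6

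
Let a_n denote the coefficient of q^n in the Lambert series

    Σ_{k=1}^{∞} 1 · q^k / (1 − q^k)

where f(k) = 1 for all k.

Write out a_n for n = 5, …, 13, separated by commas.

2, 4, 2, 4, 3, 4, 2, 6, 2

d|5:{5,1}  Σf=1+1=2
n=6: 1·6 2·3 3·2 6·1  f→[1+1+1+1]=4
[q^7] f(1)=1,f(7)=1 ⇒ 2
[q^8] f(1)=1,f(2)=1,f(4)=1,f(8)=1 ⇒ 4
[q^9] f(9)=1,f(3)=1,f(1)=1 ⇒ 3
[q^10] f(1)=1,f(2)=1,f(5)=1,f(10)=1 ⇒ 4
q^11  k|11↦f(k): 11:1 1:1  a_11=2
q^12  k|12↦f(k): 1:1 2:1 3:1 4:1 6:1 12:1  a_12=6
n=13: 1·13 13·1  f→[1+1]=2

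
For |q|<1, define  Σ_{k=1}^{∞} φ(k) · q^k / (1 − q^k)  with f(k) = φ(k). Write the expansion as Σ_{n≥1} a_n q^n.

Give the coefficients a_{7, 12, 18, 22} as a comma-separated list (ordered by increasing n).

d|7:{1,7}  Σφ=1+6=7
n=12: 12·1 6·2 4·3 3·4 2·6 1·12  φ→[4+2+2+2+1+1]=12
q^18  k|18↦φ(k): 1:1 2:1 3:2 6:2 9:6 18:6  a_18=18
[q^22] φ(22)=10,φ(11)=10,φ(2)=1,φ(1)=1 ⇒ 22

7, 12, 18, 22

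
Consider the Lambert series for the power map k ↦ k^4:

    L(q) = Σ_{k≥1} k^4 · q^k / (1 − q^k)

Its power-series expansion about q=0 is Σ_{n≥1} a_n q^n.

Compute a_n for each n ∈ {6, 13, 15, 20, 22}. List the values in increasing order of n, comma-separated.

1394, 28562, 51332, 170898, 248914

q^6  k|6↦f(k): 6:1296 3:81 2:16 1:1  a_6=1394
[q^13] f(13)=28561,f(1)=1 ⇒ 28562
d|15:{15,5,3,1}  Σf=50625+625+81+1=51332
n=20: 1·20 2·10 4·5 5·4 10·2 20·1  f→[1+16+256+625+10000+160000]=170898
d|22:{1,2,11,22}  Σf=1+16+14641+234256=248914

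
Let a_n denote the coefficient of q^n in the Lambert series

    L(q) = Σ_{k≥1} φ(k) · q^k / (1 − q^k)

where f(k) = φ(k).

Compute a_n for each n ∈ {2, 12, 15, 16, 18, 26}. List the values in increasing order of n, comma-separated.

n=2: 1·2 2·1  φ→[1+1]=2
q^12  k|12↦φ(k): 12:4 6:2 4:2 3:2 2:1 1:1  a_12=12
n=15: 15·1 5·3 3·5 1·15  φ→[8+4+2+1]=15
d|16:{1,2,4,8,16}  Σφ=1+1+2+4+8=16
d|18:{18,9,6,3,2,1}  Σφ=6+6+2+2+1+1=18
n=26: 1·26 2·13 13·2 26·1  φ→[1+1+12+12]=26

2, 12, 15, 16, 18, 26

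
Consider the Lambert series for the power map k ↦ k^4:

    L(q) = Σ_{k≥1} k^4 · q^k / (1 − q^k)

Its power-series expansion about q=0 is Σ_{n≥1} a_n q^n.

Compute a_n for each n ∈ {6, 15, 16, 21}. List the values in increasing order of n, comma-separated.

1394, 51332, 69905, 196964

n=6: 6·1 3·2 2·3 1·6  f→[1296+81+16+1]=1394
[q^15] f(1)=1,f(3)=81,f(5)=625,f(15)=50625 ⇒ 51332
q^16  k|16↦f(k): 16:65536 8:4096 4:256 2:16 1:1  a_16=69905
[q^21] f(21)=194481,f(7)=2401,f(3)=81,f(1)=1 ⇒ 196964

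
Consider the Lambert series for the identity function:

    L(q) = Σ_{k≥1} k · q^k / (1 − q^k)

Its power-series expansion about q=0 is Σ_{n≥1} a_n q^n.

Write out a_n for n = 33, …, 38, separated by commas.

d|33:{1,3,11,33}  Σf=1+3+11+33=48
n=34: 34·1 17·2 2·17 1·34  f→[34+17+2+1]=54
n=35: 35·1 7·5 5·7 1·35  f→[35+7+5+1]=48
d|36:{1,2,3,4,6,9,12,18,36}  Σf=1+2+3+4+6+9+12+18+36=91
[q^37] f(37)=37,f(1)=1 ⇒ 38
[q^38] f(1)=1,f(2)=2,f(19)=19,f(38)=38 ⇒ 60

48, 54, 48, 91, 38, 60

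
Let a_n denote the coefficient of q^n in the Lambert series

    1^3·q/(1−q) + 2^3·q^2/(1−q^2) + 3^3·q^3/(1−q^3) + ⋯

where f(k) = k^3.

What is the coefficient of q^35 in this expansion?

a_35 = 43344

q^35  k|35↦f(k): 35:42875 7:343 5:125 1:1  a_35=43344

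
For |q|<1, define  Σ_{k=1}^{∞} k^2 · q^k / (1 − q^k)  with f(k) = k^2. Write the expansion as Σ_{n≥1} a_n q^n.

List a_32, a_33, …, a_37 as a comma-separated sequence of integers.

n=32: 32·1 16·2 8·4 4·8 2·16 1·32  f→[1024+256+64+16+4+1]=1365
[q^33] f(1)=1,f(3)=9,f(11)=121,f(33)=1089 ⇒ 1220
q^34  k|34↦f(k): 1:1 2:4 17:289 34:1156  a_34=1450
n=35: 35·1 7·5 5·7 1·35  f→[1225+49+25+1]=1300
q^36  k|36↦f(k): 36:1296 18:324 12:144 9:81 6:36 4:16 3:9 2:4 1:1  a_36=1911
[q^37] f(1)=1,f(37)=1369 ⇒ 1370

1365, 1220, 1450, 1300, 1911, 1370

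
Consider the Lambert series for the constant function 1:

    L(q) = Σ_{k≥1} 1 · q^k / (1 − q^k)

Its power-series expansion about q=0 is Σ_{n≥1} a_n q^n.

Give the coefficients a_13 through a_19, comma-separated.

2, 4, 4, 5, 2, 6, 2

d|13:{1,13}  Σf=1+1=2
q^14  k|14↦f(k): 1:1 2:1 7:1 14:1  a_14=4
[q^15] f(15)=1,f(5)=1,f(3)=1,f(1)=1 ⇒ 4
q^16  k|16↦f(k): 16:1 8:1 4:1 2:1 1:1  a_16=5
n=17: 17·1 1·17  f→[1+1]=2
d|18:{18,9,6,3,2,1}  Σf=1+1+1+1+1+1=6
d|19:{19,1}  Σf=1+1=2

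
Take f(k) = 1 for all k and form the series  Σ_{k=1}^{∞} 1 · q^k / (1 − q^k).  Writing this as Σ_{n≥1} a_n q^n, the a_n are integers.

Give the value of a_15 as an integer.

a_15 = 4

d|15:{1,3,5,15}  Σf=1+1+1+1=4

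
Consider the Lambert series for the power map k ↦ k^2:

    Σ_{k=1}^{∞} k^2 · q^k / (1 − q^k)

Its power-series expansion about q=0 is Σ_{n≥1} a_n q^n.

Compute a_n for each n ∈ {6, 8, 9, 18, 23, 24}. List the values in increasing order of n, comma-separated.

q^6  k|6↦f(k): 1:1 2:4 3:9 6:36  a_6=50
n=8: 8·1 4·2 2·4 1·8  f→[64+16+4+1]=85
d|9:{1,3,9}  Σf=1+9+81=91
[q^18] f(18)=324,f(9)=81,f(6)=36,f(3)=9,f(2)=4,f(1)=1 ⇒ 455
[q^23] f(1)=1,f(23)=529 ⇒ 530
n=24: 24·1 12·2 8·3 6·4 4·6 3·8 2·12 1·24  f→[576+144+64+36+16+9+4+1]=850

50, 85, 91, 455, 530, 850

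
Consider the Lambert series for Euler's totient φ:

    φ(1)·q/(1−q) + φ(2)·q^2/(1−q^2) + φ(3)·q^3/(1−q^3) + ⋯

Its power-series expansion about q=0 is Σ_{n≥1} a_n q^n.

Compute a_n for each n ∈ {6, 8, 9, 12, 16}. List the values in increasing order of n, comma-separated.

[q^6] φ(6)=2,φ(3)=2,φ(2)=1,φ(1)=1 ⇒ 6
n=8: 1·8 2·4 4·2 8·1  φ→[1+1+2+4]=8
[q^9] φ(9)=6,φ(3)=2,φ(1)=1 ⇒ 9
[q^12] φ(1)=1,φ(2)=1,φ(3)=2,φ(4)=2,φ(6)=2,φ(12)=4 ⇒ 12
q^16  k|16↦φ(k): 16:8 8:4 4:2 2:1 1:1  a_16=16

6, 8, 9, 12, 16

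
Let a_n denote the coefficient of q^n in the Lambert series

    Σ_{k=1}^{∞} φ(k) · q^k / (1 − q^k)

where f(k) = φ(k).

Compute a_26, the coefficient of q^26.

[q^26] φ(1)=1,φ(2)=1,φ(13)=12,φ(26)=12 ⇒ 26

a_26 = 26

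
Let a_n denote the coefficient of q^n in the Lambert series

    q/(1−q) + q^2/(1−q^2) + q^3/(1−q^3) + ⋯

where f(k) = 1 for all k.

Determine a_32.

a_32 = 6

d|32:{32,16,8,4,2,1}  Σf=1+1+1+1+1+1=6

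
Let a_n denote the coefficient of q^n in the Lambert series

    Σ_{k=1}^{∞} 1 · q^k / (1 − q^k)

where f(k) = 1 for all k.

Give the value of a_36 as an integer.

a_36 = 9

[q^36] f(1)=1,f(2)=1,f(3)=1,f(4)=1,f(6)=1,f(9)=1,f(12)=1,f(18)=1,f(36)=1 ⇒ 9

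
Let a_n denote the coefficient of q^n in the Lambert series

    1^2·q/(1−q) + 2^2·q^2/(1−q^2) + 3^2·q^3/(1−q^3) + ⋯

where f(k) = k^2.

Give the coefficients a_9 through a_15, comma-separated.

n=9: 1·9 3·3 9·1  f→[1+9+81]=91
q^10  k|10↦f(k): 1:1 2:4 5:25 10:100  a_10=130
n=11: 11·1 1·11  f→[121+1]=122
n=12: 12·1 6·2 4·3 3·4 2·6 1·12  f→[144+36+16+9+4+1]=210
d|13:{13,1}  Σf=169+1=170
n=14: 14·1 7·2 2·7 1·14  f→[196+49+4+1]=250
q^15  k|15↦f(k): 1:1 3:9 5:25 15:225  a_15=260

91, 130, 122, 210, 170, 250, 260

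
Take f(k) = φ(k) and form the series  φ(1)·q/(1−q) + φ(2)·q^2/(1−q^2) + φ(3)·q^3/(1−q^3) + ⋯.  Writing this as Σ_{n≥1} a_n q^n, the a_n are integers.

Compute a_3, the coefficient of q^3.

[q^3] φ(1)=1,φ(3)=2 ⇒ 3

a_3 = 3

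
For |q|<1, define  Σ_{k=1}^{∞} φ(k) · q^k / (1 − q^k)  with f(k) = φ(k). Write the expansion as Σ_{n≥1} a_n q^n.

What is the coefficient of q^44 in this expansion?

d|44:{44,22,11,4,2,1}  Σφ=20+10+10+2+1+1=44

a_44 = 44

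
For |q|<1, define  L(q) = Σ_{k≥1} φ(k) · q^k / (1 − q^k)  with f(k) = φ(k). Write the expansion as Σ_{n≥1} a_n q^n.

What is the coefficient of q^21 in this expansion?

q^21  k|21↦φ(k): 21:12 7:6 3:2 1:1  a_21=21

a_21 = 21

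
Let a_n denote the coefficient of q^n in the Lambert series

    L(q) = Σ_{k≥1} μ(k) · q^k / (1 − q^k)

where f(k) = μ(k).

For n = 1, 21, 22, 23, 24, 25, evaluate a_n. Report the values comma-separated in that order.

1, 0, 0, 0, 0, 0

q^1  k|1↦μ(k): 1:1  a_1=1
n=21: 1·21 3·7 7·3 21·1  μ→[1+(-1)+(-1)+1]=0
d|22:{22,11,2,1}  Σμ=1+(-1)+(-1)+1=0
n=23: 23·1 1·23  μ→[(-1)+1]=0
n=24: 24·1 12·2 8·3 6·4 4·6 3·8 2·12 1·24  μ→[0+0+0+1+0+(-1)+(-1)+1]=0
n=25: 1·25 5·5 25·1  μ→[1+(-1)+0]=0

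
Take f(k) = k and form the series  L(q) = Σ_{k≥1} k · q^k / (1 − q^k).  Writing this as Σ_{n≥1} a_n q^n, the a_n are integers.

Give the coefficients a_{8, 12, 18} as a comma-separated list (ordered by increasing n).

15, 28, 39

d|8:{8,4,2,1}  Σf=8+4+2+1=15
q^12  k|12↦f(k): 1:1 2:2 3:3 4:4 6:6 12:12  a_12=28
d|18:{1,2,3,6,9,18}  Σf=1+2+3+6+9+18=39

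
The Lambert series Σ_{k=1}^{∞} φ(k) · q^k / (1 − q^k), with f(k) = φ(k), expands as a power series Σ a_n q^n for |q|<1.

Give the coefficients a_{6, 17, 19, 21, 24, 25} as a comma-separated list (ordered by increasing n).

d|6:{1,2,3,6}  Σφ=1+1+2+2=6
[q^17] φ(1)=1,φ(17)=16 ⇒ 17
[q^19] φ(19)=18,φ(1)=1 ⇒ 19
q^21  k|21↦φ(k): 1:1 3:2 7:6 21:12  a_21=21
[q^24] φ(24)=8,φ(12)=4,φ(8)=4,φ(6)=2,φ(4)=2,φ(3)=2,φ(2)=1,φ(1)=1 ⇒ 24
d|25:{1,5,25}  Σφ=1+4+20=25

6, 17, 19, 21, 24, 25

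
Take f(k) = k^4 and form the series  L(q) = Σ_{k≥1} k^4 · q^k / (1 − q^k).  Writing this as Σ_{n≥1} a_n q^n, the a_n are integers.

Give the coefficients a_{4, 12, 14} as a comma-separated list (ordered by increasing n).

n=4: 4·1 2·2 1·4  f→[256+16+1]=273
n=12: 1·12 2·6 3·4 4·3 6·2 12·1  f→[1+16+81+256+1296+20736]=22386
n=14: 14·1 7·2 2·7 1·14  f→[38416+2401+16+1]=40834

273, 22386, 40834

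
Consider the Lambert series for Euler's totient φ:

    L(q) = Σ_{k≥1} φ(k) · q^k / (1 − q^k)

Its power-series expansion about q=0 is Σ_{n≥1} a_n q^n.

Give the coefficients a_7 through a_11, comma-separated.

d|7:{1,7}  Σφ=1+6=7
q^8  k|8↦φ(k): 8:4 4:2 2:1 1:1  a_8=8
q^9  k|9↦φ(k): 1:1 3:2 9:6  a_9=9
[q^10] φ(10)=4,φ(5)=4,φ(2)=1,φ(1)=1 ⇒ 10
n=11: 1·11 11·1  φ→[1+10]=11

7, 8, 9, 10, 11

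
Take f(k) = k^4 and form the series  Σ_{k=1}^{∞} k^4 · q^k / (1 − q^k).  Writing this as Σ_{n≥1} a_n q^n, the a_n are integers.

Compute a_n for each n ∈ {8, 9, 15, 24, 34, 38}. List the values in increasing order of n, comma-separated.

q^8  k|8↦f(k): 8:4096 4:256 2:16 1:1  a_8=4369
n=9: 9·1 3·3 1·9  f→[6561+81+1]=6643
q^15  k|15↦f(k): 1:1 3:81 5:625 15:50625  a_15=51332
d|24:{1,2,3,4,6,8,12,24}  Σf=1+16+81+256+1296+4096+20736+331776=358258
q^34  k|34↦f(k): 1:1 2:16 17:83521 34:1336336  a_34=1419874
d|38:{38,19,2,1}  Σf=2085136+130321+16+1=2215474

4369, 6643, 51332, 358258, 1419874, 2215474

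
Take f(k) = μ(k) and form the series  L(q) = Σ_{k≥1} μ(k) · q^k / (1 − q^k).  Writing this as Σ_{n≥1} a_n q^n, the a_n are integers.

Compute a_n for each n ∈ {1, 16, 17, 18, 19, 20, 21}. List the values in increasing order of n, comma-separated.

n=1: 1·1  μ→[1]=1
n=16: 1·16 2·8 4·4 8·2 16·1  μ→[1+(-1)+0+0+0]=0
q^17  k|17↦μ(k): 1:1 17:-1  a_17=0
q^18  k|18↦μ(k): 18:0 9:0 6:1 3:-1 2:-1 1:1  a_18=0
n=19: 19·1 1·19  μ→[(-1)+1]=0
n=20: 20·1 10·2 5·4 4·5 2·10 1·20  μ→[0+1+(-1)+0+(-1)+1]=0
[q^21] μ(21)=1,μ(7)=-1,μ(3)=-1,μ(1)=1 ⇒ 0

1, 0, 0, 0, 0, 0, 0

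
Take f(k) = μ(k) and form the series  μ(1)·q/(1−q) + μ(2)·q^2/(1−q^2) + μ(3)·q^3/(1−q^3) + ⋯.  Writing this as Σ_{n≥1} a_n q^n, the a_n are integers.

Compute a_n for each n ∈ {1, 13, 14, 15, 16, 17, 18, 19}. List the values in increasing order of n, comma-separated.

q^1  k|1↦μ(k): 1:1  a_1=1
q^13  k|13↦μ(k): 13:-1 1:1  a_13=0
d|14:{1,2,7,14}  Σμ=1+(-1)+(-1)+1=0
d|15:{1,3,5,15}  Σμ=1+(-1)+(-1)+1=0
d|16:{16,8,4,2,1}  Σμ=0+0+0+(-1)+1=0
d|17:{17,1}  Σμ=(-1)+1=0
d|18:{18,9,6,3,2,1}  Σμ=0+0+1+(-1)+(-1)+1=0
d|19:{1,19}  Σμ=1+(-1)=0

1, 0, 0, 0, 0, 0, 0, 0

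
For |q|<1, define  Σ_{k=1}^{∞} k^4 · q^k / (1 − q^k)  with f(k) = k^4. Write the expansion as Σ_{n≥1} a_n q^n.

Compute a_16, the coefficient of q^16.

a_16 = 69905

[q^16] f(16)=65536,f(8)=4096,f(4)=256,f(2)=16,f(1)=1 ⇒ 69905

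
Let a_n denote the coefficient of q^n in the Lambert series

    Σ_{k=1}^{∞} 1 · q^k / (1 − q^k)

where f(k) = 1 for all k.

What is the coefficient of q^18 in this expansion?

a_18 = 6

q^18  k|18↦f(k): 18:1 9:1 6:1 3:1 2:1 1:1  a_18=6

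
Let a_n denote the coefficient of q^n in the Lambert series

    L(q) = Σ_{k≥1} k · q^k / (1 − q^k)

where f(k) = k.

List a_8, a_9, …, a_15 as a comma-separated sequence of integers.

15, 13, 18, 12, 28, 14, 24, 24

d|8:{1,2,4,8}  Σf=1+2+4+8=15
d|9:{1,3,9}  Σf=1+3+9=13
d|10:{10,5,2,1}  Σf=10+5+2+1=18
q^11  k|11↦f(k): 11:11 1:1  a_11=12
d|12:{12,6,4,3,2,1}  Σf=12+6+4+3+2+1=28
q^13  k|13↦f(k): 13:13 1:1  a_13=14
n=14: 14·1 7·2 2·7 1·14  f→[14+7+2+1]=24
[q^15] f(15)=15,f(5)=5,f(3)=3,f(1)=1 ⇒ 24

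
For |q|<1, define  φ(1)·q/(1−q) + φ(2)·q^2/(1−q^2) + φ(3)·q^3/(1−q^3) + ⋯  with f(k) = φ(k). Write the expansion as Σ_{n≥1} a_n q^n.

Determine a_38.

n=38: 38·1 19·2 2·19 1·38  φ→[18+18+1+1]=38

a_38 = 38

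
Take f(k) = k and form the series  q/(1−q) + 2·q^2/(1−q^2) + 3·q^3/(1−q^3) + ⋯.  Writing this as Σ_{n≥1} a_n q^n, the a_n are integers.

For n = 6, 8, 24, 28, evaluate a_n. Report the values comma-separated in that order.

d|6:{1,2,3,6}  Σf=1+2+3+6=12
q^8  k|8↦f(k): 1:1 2:2 4:4 8:8  a_8=15
q^24  k|24↦f(k): 24:24 12:12 8:8 6:6 4:4 3:3 2:2 1:1  a_24=60
d|28:{1,2,4,7,14,28}  Σf=1+2+4+7+14+28=56

12, 15, 60, 56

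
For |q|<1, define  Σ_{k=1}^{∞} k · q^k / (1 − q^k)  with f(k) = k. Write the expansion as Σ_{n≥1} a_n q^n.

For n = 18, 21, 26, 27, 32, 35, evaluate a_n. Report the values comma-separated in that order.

[q^18] f(18)=18,f(9)=9,f(6)=6,f(3)=3,f(2)=2,f(1)=1 ⇒ 39
d|21:{1,3,7,21}  Σf=1+3+7+21=32
d|26:{26,13,2,1}  Σf=26+13+2+1=42
[q^27] f(27)=27,f(9)=9,f(3)=3,f(1)=1 ⇒ 40
d|32:{1,2,4,8,16,32}  Σf=1+2+4+8+16+32=63
n=35: 35·1 7·5 5·7 1·35  f→[35+7+5+1]=48

39, 32, 42, 40, 63, 48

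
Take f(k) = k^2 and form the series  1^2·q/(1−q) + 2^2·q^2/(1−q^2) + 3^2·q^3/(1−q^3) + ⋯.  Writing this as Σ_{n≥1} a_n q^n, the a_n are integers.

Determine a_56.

a_56 = 4250

d|56:{56,28,14,8,7,4,2,1}  Σf=3136+784+196+64+49+16+4+1=4250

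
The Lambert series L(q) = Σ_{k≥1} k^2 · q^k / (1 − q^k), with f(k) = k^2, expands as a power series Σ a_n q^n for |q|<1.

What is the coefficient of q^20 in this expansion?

a_20 = 546

q^20  k|20↦f(k): 1:1 2:4 4:16 5:25 10:100 20:400  a_20=546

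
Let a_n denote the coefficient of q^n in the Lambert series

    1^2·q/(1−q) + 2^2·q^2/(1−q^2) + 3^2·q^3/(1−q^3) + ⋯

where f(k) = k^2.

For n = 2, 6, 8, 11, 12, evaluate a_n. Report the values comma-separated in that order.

5, 50, 85, 122, 210

q^2  k|2↦f(k): 2:4 1:1  a_2=5
[q^6] f(6)=36,f(3)=9,f(2)=4,f(1)=1 ⇒ 50
n=8: 1·8 2·4 4·2 8·1  f→[1+4+16+64]=85
[q^11] f(11)=121,f(1)=1 ⇒ 122
[q^12] f(1)=1,f(2)=4,f(3)=9,f(4)=16,f(6)=36,f(12)=144 ⇒ 210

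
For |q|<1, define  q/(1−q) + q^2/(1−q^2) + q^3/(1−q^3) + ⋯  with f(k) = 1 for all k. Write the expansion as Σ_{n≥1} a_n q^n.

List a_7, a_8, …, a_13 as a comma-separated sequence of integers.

q^7  k|7↦f(k): 7:1 1:1  a_7=2
[q^8] f(1)=1,f(2)=1,f(4)=1,f(8)=1 ⇒ 4
n=9: 9·1 3·3 1·9  f→[1+1+1]=3
[q^10] f(10)=1,f(5)=1,f(2)=1,f(1)=1 ⇒ 4
n=11: 1·11 11·1  f→[1+1]=2
[q^12] f(1)=1,f(2)=1,f(3)=1,f(4)=1,f(6)=1,f(12)=1 ⇒ 6
[q^13] f(1)=1,f(13)=1 ⇒ 2

2, 4, 3, 4, 2, 6, 2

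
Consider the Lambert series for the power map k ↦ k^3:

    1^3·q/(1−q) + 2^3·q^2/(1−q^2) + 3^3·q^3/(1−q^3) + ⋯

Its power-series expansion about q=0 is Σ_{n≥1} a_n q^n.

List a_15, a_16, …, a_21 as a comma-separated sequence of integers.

n=15: 15·1 5·3 3·5 1·15  f→[3375+125+27+1]=3528
n=16: 16·1 8·2 4·4 2·8 1·16  f→[4096+512+64+8+1]=4681
q^17  k|17↦f(k): 1:1 17:4913  a_17=4914
q^18  k|18↦f(k): 18:5832 9:729 6:216 3:27 2:8 1:1  a_18=6813
[q^19] f(1)=1,f(19)=6859 ⇒ 6860
q^20  k|20↦f(k): 1:1 2:8 4:64 5:125 10:1000 20:8000  a_20=9198
q^21  k|21↦f(k): 1:1 3:27 7:343 21:9261  a_21=9632

3528, 4681, 4914, 6813, 6860, 9198, 9632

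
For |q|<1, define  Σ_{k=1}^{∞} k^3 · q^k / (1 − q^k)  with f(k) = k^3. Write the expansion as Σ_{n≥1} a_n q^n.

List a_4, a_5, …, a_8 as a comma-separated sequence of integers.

73, 126, 252, 344, 585

d|4:{4,2,1}  Σf=64+8+1=73
q^5  k|5↦f(k): 1:1 5:125  a_5=126
q^6  k|6↦f(k): 6:216 3:27 2:8 1:1  a_6=252
q^7  k|7↦f(k): 1:1 7:343  a_7=344
n=8: 8·1 4·2 2·4 1·8  f→[512+64+8+1]=585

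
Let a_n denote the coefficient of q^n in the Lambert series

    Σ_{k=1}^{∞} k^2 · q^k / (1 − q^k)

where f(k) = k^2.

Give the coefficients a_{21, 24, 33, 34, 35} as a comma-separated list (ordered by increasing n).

n=21: 1·21 3·7 7·3 21·1  f→[1+9+49+441]=500
n=24: 1·24 2·12 3·8 4·6 6·4 8·3 12·2 24·1  f→[1+4+9+16+36+64+144+576]=850
n=33: 33·1 11·3 3·11 1·33  f→[1089+121+9+1]=1220
d|34:{34,17,2,1}  Σf=1156+289+4+1=1450
[q^35] f(35)=1225,f(7)=49,f(5)=25,f(1)=1 ⇒ 1300

500, 850, 1220, 1450, 1300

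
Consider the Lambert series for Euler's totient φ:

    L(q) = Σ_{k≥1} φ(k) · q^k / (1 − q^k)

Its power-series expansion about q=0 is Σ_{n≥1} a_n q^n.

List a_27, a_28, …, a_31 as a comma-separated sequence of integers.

d|27:{27,9,3,1}  Σφ=18+6+2+1=27
q^28  k|28↦φ(k): 28:12 14:6 7:6 4:2 2:1 1:1  a_28=28
n=29: 29·1 1·29  φ→[28+1]=29
n=30: 30·1 15·2 10·3 6·5 5·6 3·10 2·15 1·30  φ→[8+8+4+2+4+2+1+1]=30
q^31  k|31↦φ(k): 1:1 31:30  a_31=31

27, 28, 29, 30, 31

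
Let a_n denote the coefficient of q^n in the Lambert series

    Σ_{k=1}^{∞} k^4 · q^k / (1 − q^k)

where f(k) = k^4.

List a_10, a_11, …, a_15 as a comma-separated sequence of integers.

[q^10] f(10)=10000,f(5)=625,f(2)=16,f(1)=1 ⇒ 10642
d|11:{1,11}  Σf=1+14641=14642
q^12  k|12↦f(k): 12:20736 6:1296 4:256 3:81 2:16 1:1  a_12=22386
q^13  k|13↦f(k): 1:1 13:28561  a_13=28562
q^14  k|14↦f(k): 14:38416 7:2401 2:16 1:1  a_14=40834
q^15  k|15↦f(k): 1:1 3:81 5:625 15:50625  a_15=51332

10642, 14642, 22386, 28562, 40834, 51332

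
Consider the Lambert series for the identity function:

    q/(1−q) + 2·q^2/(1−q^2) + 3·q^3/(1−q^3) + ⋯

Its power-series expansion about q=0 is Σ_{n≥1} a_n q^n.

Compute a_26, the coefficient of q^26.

q^26  k|26↦f(k): 26:26 13:13 2:2 1:1  a_26=42

a_26 = 42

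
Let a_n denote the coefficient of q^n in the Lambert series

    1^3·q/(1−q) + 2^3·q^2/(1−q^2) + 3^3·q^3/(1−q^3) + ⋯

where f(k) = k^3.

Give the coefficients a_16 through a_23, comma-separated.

n=16: 1·16 2·8 4·4 8·2 16·1  f→[1+8+64+512+4096]=4681
n=17: 1·17 17·1  f→[1+4913]=4914
q^18  k|18↦f(k): 1:1 2:8 3:27 6:216 9:729 18:5832  a_18=6813
n=19: 1·19 19·1  f→[1+6859]=6860
n=20: 20·1 10·2 5·4 4·5 2·10 1·20  f→[8000+1000+125+64+8+1]=9198
q^21  k|21↦f(k): 21:9261 7:343 3:27 1:1  a_21=9632
[q^22] f(22)=10648,f(11)=1331,f(2)=8,f(1)=1 ⇒ 11988
n=23: 1·23 23·1  f→[1+12167]=12168

4681, 4914, 6813, 6860, 9198, 9632, 11988, 12168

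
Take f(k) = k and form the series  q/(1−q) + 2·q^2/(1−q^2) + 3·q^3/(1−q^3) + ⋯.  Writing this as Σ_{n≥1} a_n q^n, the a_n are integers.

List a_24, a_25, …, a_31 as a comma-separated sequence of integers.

60, 31, 42, 40, 56, 30, 72, 32

[q^24] f(1)=1,f(2)=2,f(3)=3,f(4)=4,f(6)=6,f(8)=8,f(12)=12,f(24)=24 ⇒ 60
d|25:{1,5,25}  Σf=1+5+25=31
[q^26] f(1)=1,f(2)=2,f(13)=13,f(26)=26 ⇒ 42
[q^27] f(1)=1,f(3)=3,f(9)=9,f(27)=27 ⇒ 40
d|28:{1,2,4,7,14,28}  Σf=1+2+4+7+14+28=56
n=29: 29·1 1·29  f→[29+1]=30
n=30: 30·1 15·2 10·3 6·5 5·6 3·10 2·15 1·30  f→[30+15+10+6+5+3+2+1]=72
n=31: 31·1 1·31  f→[31+1]=32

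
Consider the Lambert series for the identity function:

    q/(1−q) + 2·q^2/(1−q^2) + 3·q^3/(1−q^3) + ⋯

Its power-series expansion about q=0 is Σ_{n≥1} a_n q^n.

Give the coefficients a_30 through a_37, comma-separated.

72, 32, 63, 48, 54, 48, 91, 38

d|30:{30,15,10,6,5,3,2,1}  Σf=30+15+10+6+5+3+2+1=72
q^31  k|31↦f(k): 31:31 1:1  a_31=32
n=32: 1·32 2·16 4·8 8·4 16·2 32·1  f→[1+2+4+8+16+32]=63
n=33: 1·33 3·11 11·3 33·1  f→[1+3+11+33]=48
n=34: 1·34 2·17 17·2 34·1  f→[1+2+17+34]=54
q^35  k|35↦f(k): 1:1 5:5 7:7 35:35  a_35=48
n=36: 1·36 2·18 3·12 4·9 6·6 9·4 12·3 18·2 36·1  f→[1+2+3+4+6+9+12+18+36]=91
d|37:{1,37}  Σf=1+37=38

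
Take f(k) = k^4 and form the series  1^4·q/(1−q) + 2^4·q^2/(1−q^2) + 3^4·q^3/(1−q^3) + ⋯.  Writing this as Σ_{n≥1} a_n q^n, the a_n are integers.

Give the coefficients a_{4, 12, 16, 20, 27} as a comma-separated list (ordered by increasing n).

n=4: 4·1 2·2 1·4  f→[256+16+1]=273
d|12:{12,6,4,3,2,1}  Σf=20736+1296+256+81+16+1=22386
n=16: 1·16 2·8 4·4 8·2 16·1  f→[1+16+256+4096+65536]=69905
n=20: 20·1 10·2 5·4 4·5 2·10 1·20  f→[160000+10000+625+256+16+1]=170898
q^27  k|27↦f(k): 1:1 3:81 9:6561 27:531441  a_27=538084

273, 22386, 69905, 170898, 538084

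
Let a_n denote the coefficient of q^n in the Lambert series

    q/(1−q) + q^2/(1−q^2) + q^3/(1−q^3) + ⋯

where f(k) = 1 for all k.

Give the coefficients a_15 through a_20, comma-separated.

[q^15] f(15)=1,f(5)=1,f(3)=1,f(1)=1 ⇒ 4
d|16:{1,2,4,8,16}  Σf=1+1+1+1+1=5
[q^17] f(17)=1,f(1)=1 ⇒ 2
q^18  k|18↦f(k): 1:1 2:1 3:1 6:1 9:1 18:1  a_18=6
d|19:{19,1}  Σf=1+1=2
q^20  k|20↦f(k): 20:1 10:1 5:1 4:1 2:1 1:1  a_20=6

4, 5, 2, 6, 2, 6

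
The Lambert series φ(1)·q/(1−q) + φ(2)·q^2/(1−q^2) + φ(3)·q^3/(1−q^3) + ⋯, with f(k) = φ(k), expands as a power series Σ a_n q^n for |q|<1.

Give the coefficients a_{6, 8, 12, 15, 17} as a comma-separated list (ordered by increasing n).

n=6: 1·6 2·3 3·2 6·1  φ→[1+1+2+2]=6
n=8: 1·8 2·4 4·2 8·1  φ→[1+1+2+4]=8
d|12:{12,6,4,3,2,1}  Σφ=4+2+2+2+1+1=12
q^15  k|15↦φ(k): 1:1 3:2 5:4 15:8  a_15=15
n=17: 1·17 17·1  φ→[1+16]=17

6, 8, 12, 15, 17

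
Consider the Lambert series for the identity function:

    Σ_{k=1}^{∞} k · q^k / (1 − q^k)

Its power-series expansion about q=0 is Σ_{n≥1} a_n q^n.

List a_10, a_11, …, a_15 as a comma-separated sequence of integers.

q^10  k|10↦f(k): 1:1 2:2 5:5 10:10  a_10=18
d|11:{1,11}  Σf=1+11=12
d|12:{12,6,4,3,2,1}  Σf=12+6+4+3+2+1=28
q^13  k|13↦f(k): 1:1 13:13  a_13=14
[q^14] f(14)=14,f(7)=7,f(2)=2,f(1)=1 ⇒ 24
n=15: 1·15 3·5 5·3 15·1  f→[1+3+5+15]=24

18, 12, 28, 14, 24, 24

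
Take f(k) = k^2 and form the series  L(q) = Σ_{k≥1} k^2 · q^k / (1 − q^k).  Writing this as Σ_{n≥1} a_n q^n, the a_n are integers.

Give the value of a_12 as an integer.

a_12 = 210

[q^12] f(12)=144,f(6)=36,f(4)=16,f(3)=9,f(2)=4,f(1)=1 ⇒ 210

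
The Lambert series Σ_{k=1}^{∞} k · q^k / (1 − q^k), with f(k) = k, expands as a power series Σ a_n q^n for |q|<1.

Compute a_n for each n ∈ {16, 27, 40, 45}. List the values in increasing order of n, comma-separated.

[q^16] f(16)=16,f(8)=8,f(4)=4,f(2)=2,f(1)=1 ⇒ 31
d|27:{1,3,9,27}  Σf=1+3+9+27=40
[q^40] f(40)=40,f(20)=20,f(10)=10,f(8)=8,f(5)=5,f(4)=4,f(2)=2,f(1)=1 ⇒ 90
[q^45] f(1)=1,f(3)=3,f(5)=5,f(9)=9,f(15)=15,f(45)=45 ⇒ 78

31, 40, 90, 78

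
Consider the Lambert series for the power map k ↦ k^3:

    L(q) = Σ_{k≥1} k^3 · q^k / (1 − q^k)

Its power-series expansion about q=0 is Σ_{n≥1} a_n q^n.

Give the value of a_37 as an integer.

q^37  k|37↦f(k): 37:50653 1:1  a_37=50654

a_37 = 50654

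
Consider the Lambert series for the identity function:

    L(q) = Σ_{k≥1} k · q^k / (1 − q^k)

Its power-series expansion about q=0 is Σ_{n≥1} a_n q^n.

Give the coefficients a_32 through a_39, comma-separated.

q^32  k|32↦f(k): 32:32 16:16 8:8 4:4 2:2 1:1  a_32=63
d|33:{1,3,11,33}  Σf=1+3+11+33=48
n=34: 1·34 2·17 17·2 34·1  f→[1+2+17+34]=54
[q^35] f(35)=35,f(7)=7,f(5)=5,f(1)=1 ⇒ 48
n=36: 1·36 2·18 3·12 4·9 6·6 9·4 12·3 18·2 36·1  f→[1+2+3+4+6+9+12+18+36]=91
n=37: 1·37 37·1  f→[1+37]=38
q^38  k|38↦f(k): 1:1 2:2 19:19 38:38  a_38=60
d|39:{1,3,13,39}  Σf=1+3+13+39=56

63, 48, 54, 48, 91, 38, 60, 56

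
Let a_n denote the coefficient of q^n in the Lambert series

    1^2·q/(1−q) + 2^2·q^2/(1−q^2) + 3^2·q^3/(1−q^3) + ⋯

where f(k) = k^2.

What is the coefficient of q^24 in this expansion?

a_24 = 850

d|24:{1,2,3,4,6,8,12,24}  Σf=1+4+9+16+36+64+144+576=850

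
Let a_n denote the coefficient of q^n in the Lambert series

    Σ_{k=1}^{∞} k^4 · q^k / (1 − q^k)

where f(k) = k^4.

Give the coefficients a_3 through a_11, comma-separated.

n=3: 3·1 1·3  f→[81+1]=82
q^4  k|4↦f(k): 4:256 2:16 1:1  a_4=273
[q^5] f(1)=1,f(5)=625 ⇒ 626
d|6:{6,3,2,1}  Σf=1296+81+16+1=1394
q^7  k|7↦f(k): 1:1 7:2401  a_7=2402
d|8:{8,4,2,1}  Σf=4096+256+16+1=4369
q^9  k|9↦f(k): 9:6561 3:81 1:1  a_9=6643
d|10:{1,2,5,10}  Σf=1+16+625+10000=10642
q^11  k|11↦f(k): 11:14641 1:1  a_11=14642

82, 273, 626, 1394, 2402, 4369, 6643, 10642, 14642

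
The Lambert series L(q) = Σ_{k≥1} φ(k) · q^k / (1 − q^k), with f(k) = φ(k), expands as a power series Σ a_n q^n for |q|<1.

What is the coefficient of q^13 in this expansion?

q^13  k|13↦φ(k): 1:1 13:12  a_13=13

a_13 = 13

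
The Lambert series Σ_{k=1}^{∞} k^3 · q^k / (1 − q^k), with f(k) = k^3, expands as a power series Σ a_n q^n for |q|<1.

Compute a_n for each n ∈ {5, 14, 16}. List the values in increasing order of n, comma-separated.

126, 3096, 4681

n=5: 5·1 1·5  f→[125+1]=126
n=14: 14·1 7·2 2·7 1·14  f→[2744+343+8+1]=3096
q^16  k|16↦f(k): 1:1 2:8 4:64 8:512 16:4096  a_16=4681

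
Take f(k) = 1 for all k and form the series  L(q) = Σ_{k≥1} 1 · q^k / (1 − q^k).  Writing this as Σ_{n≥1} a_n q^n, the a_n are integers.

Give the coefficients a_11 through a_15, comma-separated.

2, 6, 2, 4, 4

[q^11] f(1)=1,f(11)=1 ⇒ 2
[q^12] f(1)=1,f(2)=1,f(3)=1,f(4)=1,f(6)=1,f(12)=1 ⇒ 6
d|13:{1,13}  Σf=1+1=2
q^14  k|14↦f(k): 14:1 7:1 2:1 1:1  a_14=4
q^15  k|15↦f(k): 1:1 3:1 5:1 15:1  a_15=4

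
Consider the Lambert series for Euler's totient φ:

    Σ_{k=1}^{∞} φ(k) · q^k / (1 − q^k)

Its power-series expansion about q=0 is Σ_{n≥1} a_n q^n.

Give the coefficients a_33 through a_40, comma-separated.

q^33  k|33↦φ(k): 33:20 11:10 3:2 1:1  a_33=33
[q^34] φ(34)=16,φ(17)=16,φ(2)=1,φ(1)=1 ⇒ 34
d|35:{35,7,5,1}  Σφ=24+6+4+1=35
q^36  k|36↦φ(k): 36:12 18:6 12:4 9:6 6:2 4:2 3:2 2:1 1:1  a_36=36
q^37  k|37↦φ(k): 1:1 37:36  a_37=37
d|38:{1,2,19,38}  Σφ=1+1+18+18=38
n=39: 1·39 3·13 13·3 39·1  φ→[1+2+12+24]=39
[q^40] φ(1)=1,φ(2)=1,φ(4)=2,φ(5)=4,φ(8)=4,φ(10)=4,φ(20)=8,φ(40)=16 ⇒ 40

33, 34, 35, 36, 37, 38, 39, 40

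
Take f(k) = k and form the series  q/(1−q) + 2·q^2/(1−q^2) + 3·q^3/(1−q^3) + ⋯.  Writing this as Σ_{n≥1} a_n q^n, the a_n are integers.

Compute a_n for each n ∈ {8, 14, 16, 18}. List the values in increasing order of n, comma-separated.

q^8  k|8↦f(k): 1:1 2:2 4:4 8:8  a_8=15
[q^14] f(1)=1,f(2)=2,f(7)=7,f(14)=14 ⇒ 24
q^16  k|16↦f(k): 1:1 2:2 4:4 8:8 16:16  a_16=31
n=18: 18·1 9·2 6·3 3·6 2·9 1·18  f→[18+9+6+3+2+1]=39

15, 24, 31, 39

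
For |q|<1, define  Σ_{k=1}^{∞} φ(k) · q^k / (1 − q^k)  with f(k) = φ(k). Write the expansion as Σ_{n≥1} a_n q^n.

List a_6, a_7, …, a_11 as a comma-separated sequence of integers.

n=6: 6·1 3·2 2·3 1·6  φ→[2+2+1+1]=6
n=7: 7·1 1·7  φ→[6+1]=7
[q^8] φ(1)=1,φ(2)=1,φ(4)=2,φ(8)=4 ⇒ 8
d|9:{1,3,9}  Σφ=1+2+6=9
q^10  k|10↦φ(k): 10:4 5:4 2:1 1:1  a_10=10
n=11: 1·11 11·1  φ→[1+10]=11

6, 7, 8, 9, 10, 11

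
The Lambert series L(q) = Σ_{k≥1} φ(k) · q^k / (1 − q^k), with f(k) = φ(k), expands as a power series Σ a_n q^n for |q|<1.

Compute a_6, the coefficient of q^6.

q^6  k|6↦φ(k): 6:2 3:2 2:1 1:1  a_6=6

a_6 = 6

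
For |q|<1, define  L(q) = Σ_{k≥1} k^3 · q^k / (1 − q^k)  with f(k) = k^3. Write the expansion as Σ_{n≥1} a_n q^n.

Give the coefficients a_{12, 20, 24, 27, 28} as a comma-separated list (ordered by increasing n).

[q^12] f(12)=1728,f(6)=216,f(4)=64,f(3)=27,f(2)=8,f(1)=1 ⇒ 2044
q^20  k|20↦f(k): 1:1 2:8 4:64 5:125 10:1000 20:8000  a_20=9198
d|24:{24,12,8,6,4,3,2,1}  Σf=13824+1728+512+216+64+27+8+1=16380
q^27  k|27↦f(k): 1:1 3:27 9:729 27:19683  a_27=20440
q^28  k|28↦f(k): 1:1 2:8 4:64 7:343 14:2744 28:21952  a_28=25112

2044, 9198, 16380, 20440, 25112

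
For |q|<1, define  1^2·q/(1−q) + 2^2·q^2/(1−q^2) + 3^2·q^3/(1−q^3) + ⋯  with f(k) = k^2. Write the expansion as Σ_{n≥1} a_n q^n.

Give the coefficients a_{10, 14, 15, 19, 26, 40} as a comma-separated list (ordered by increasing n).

130, 250, 260, 362, 850, 2210

n=10: 10·1 5·2 2·5 1·10  f→[100+25+4+1]=130
q^14  k|14↦f(k): 14:196 7:49 2:4 1:1  a_14=250
d|15:{1,3,5,15}  Σf=1+9+25+225=260
q^19  k|19↦f(k): 1:1 19:361  a_19=362
[q^26] f(1)=1,f(2)=4,f(13)=169,f(26)=676 ⇒ 850
d|40:{40,20,10,8,5,4,2,1}  Σf=1600+400+100+64+25+16+4+1=2210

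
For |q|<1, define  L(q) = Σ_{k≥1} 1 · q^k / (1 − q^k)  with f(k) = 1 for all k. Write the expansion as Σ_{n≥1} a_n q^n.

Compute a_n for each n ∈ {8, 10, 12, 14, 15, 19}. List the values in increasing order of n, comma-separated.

4, 4, 6, 4, 4, 2

n=8: 1·8 2·4 4·2 8·1  f→[1+1+1+1]=4
[q^10] f(1)=1,f(2)=1,f(5)=1,f(10)=1 ⇒ 4
n=12: 12·1 6·2 4·3 3·4 2·6 1·12  f→[1+1+1+1+1+1]=6
q^14  k|14↦f(k): 14:1 7:1 2:1 1:1  a_14=4
[q^15] f(1)=1,f(3)=1,f(5)=1,f(15)=1 ⇒ 4
[q^19] f(1)=1,f(19)=1 ⇒ 2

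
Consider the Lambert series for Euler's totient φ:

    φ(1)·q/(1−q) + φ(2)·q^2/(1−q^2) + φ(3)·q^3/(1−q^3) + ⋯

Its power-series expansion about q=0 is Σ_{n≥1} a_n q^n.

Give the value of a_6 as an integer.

[q^6] φ(6)=2,φ(3)=2,φ(2)=1,φ(1)=1 ⇒ 6

a_6 = 6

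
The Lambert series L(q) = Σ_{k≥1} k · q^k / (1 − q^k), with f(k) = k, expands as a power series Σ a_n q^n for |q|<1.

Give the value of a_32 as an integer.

a_32 = 63

d|32:{1,2,4,8,16,32}  Σf=1+2+4+8+16+32=63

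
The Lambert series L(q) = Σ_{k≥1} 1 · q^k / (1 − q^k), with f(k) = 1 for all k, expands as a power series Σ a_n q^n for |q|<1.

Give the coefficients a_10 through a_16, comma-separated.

d|10:{10,5,2,1}  Σf=1+1+1+1=4
n=11: 11·1 1·11  f→[1+1]=2
q^12  k|12↦f(k): 12:1 6:1 4:1 3:1 2:1 1:1  a_12=6
[q^13] f(1)=1,f(13)=1 ⇒ 2
q^14  k|14↦f(k): 14:1 7:1 2:1 1:1  a_14=4
[q^15] f(1)=1,f(3)=1,f(5)=1,f(15)=1 ⇒ 4
n=16: 16·1 8·2 4·4 2·8 1·16  f→[1+1+1+1+1]=5

4, 2, 6, 2, 4, 4, 5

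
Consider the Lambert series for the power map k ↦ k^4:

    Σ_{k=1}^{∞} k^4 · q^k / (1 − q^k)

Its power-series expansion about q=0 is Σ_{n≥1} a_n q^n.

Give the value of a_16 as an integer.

n=16: 1·16 2·8 4·4 8·2 16·1  f→[1+16+256+4096+65536]=69905

a_16 = 69905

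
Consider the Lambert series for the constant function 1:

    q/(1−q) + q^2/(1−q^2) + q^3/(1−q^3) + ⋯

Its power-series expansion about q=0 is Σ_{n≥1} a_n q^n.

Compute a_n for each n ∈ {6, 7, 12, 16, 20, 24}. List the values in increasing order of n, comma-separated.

4, 2, 6, 5, 6, 8

n=6: 6·1 3·2 2·3 1·6  f→[1+1+1+1]=4
[q^7] f(1)=1,f(7)=1 ⇒ 2
d|12:{12,6,4,3,2,1}  Σf=1+1+1+1+1+1=6
n=16: 16·1 8·2 4·4 2·8 1·16  f→[1+1+1+1+1]=5
d|20:{20,10,5,4,2,1}  Σf=1+1+1+1+1+1=6
q^24  k|24↦f(k): 24:1 12:1 8:1 6:1 4:1 3:1 2:1 1:1  a_24=8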